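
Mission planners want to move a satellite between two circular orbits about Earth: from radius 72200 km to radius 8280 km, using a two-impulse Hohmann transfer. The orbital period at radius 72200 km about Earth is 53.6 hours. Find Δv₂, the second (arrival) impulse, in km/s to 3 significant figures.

From Kepler's third law T² = 4π²r³/μ at r = 72200 km, T = 53.6 hours = 53.6 × 3600 s = 1.9296×10^5 s: μ = 4π²r³/T² = 3.99059×10^5 km³/s².
Semi-major axis of the transfer orbit: a_t = (72200 + 8280)/2 = 40240 km.
On the circular orbit at r = 8280 km, v_c = √(μ/r) = 6.942 km/s.
Vis-viva on the transfer ellipse at r = 8280 km gives v_t = √[μ(2/r − 1/a_t)] = 9.299 km/s.
Δv₂ = |v_t − v_c| = |9.299 − 6.942| = 2.357 km/s.

Δv₂ = 2.36 km/s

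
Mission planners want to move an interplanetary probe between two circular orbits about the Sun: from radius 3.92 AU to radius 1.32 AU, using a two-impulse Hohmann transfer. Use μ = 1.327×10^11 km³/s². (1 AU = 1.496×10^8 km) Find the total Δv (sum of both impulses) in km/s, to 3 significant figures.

Δv = 10.2 km/s

In km: r₁ = 3.92 × 1.496×10^8 = 5.86432×10^8 km; r₂ = 1.32 × 1.496×10^8 = 1.97472×10^8 km.
Semi-major axis of the transfer orbit: a_t = (5.86432×10^8 + 1.97472×10^8)/2 = 3.91952×10^8 km.
At r₁ the circular-orbit speed is v₁ = √(μ/r₁) = 15.0427 km/s.
On the transfer ellipse at r₁, vis-viva gives v_a = √[μ(2/r₁ − 1/a_t)] = 10.6773 km/s.
First burn Δv₁ = |v_a − v₁| = 4.365 km/s.
At r₂, v₂ = √(μ/r₂) = 25.9228 km/s.
Transfer-orbit speed at r₂: v_p = √[μ(2/r₂ − 1/a_t)] = 31.7085 km/s.
Second burn Δv₂ = |v₂ − v_p| = 5.786 km/s.
Total Δv = Δv₁ + Δv₂ = 10.15 km/s.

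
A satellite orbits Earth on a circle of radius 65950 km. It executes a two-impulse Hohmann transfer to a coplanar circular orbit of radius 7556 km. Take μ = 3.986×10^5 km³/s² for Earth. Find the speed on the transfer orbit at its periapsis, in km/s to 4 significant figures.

Transfer-ellipse semi-major axis a_t = (r₁ + r₂)/2 = (65950 + 7556)/2 = 36753 km.
The periapsis of the transfer ellipse is at r = 7556 km.
Applying v² = μ(2/r − 1/a_t): v = 9.729 km/s.

v = 9.729 km/s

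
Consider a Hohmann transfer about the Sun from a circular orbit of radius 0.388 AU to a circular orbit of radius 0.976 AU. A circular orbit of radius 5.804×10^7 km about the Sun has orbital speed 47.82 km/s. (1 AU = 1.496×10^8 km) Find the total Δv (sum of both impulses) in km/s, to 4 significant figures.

Δv = 16.79 km/s

From the circular-orbit relation v² = μ/r at r = 5.804×10^7 km: μ = v²r = (47.82)² × 5.804×10^7 = 1.32723×10^11 km³/s².
In km: r₁ = 0.388 × 1.496×10^8 = 5.80448×10^7 km; r₂ = 0.976 × 1.496×10^8 = 1.460096×10^8 km.
Semi-major axis of the transfer orbit: a_t = (5.80448×10^7 + 1.460096×10^8)/2 = 1.020272×10^8 km.
At r₁ the circular-orbit speed is v₁ = √(μ/r₁) = 47.8180 km/s.
On the transfer ellipse at r₁, vis-viva equation gives v_p = √[μ(2/r₁ − 1/a_t)] = 57.2037 km/s.
First burn Δv₁ = |v_p − v₁| = 9.3857 km/s.
Circular speed at r₂: v₂ = √(μ/r₂) = 30.14967 km/s.
Transfer-orbit speed at r₂: v_a = √[μ(2/r₂ − 1/a_t)] = 22.74083 km/s.
Second burn Δv₂ = |v₂ − v_a| = 7.4088 km/s.
Total Δv = Δv₁ + Δv₂ = 16.79 km/s.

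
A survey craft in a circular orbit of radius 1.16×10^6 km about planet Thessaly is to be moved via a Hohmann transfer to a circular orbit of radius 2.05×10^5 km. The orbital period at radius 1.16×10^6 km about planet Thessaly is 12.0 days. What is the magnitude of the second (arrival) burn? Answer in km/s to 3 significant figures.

Δv₂ = 5.08 km/s

From Kepler's third law T² = 4π²r³/μ at r = 1.16×10^6 km, T = 12.0 days = 12.0 × 86400 s = 1.0368×10^6 s: μ = 4π²r³/T² = 5.73250×10^7 km³/s².
Semi-major axis of the transfer orbit: a_t = (1.160×10^6 + 2.050×10^5)/2 = 6.825×10^5 km.
On the circular orbit at r = 2.050×10^5 km, v_c = √(μ/r) = 16.722 km/s.
Transfer-orbit speed at the same r (vis-viva, a = a_t): v_t = √[μ(2/r − 1/a_t)] = 21.801 km/s.
Δv₂ = |v_t − v_c| = |21.801 − 16.722| = 5.079 km/s.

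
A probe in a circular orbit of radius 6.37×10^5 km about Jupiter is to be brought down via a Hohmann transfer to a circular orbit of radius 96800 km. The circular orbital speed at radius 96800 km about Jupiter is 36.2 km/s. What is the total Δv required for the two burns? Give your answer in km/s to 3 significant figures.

Δv = 18.4 km/s

From the circular-orbit relation v² = μ/r at r = 96800 km: μ = v²r = (36.2)² × 96800 = 1.26851×10^8 km³/s².
The Hohmann ellipse has a_t = (r₁ + r₂)/2 = 3.669×10^5 km.
At r₁ the circular-orbit speed is v₁ = √(μ/r₁) = 14.1116 km/s.
Transfer-orbit speed at r₁ (vis-viva equation): v_a = √[μ(2/r₁ − 1/a_t)] = 7.24837 km/s.
First burn Δv₁ = |v_a − v₁| = 6.863 km/s.
At r₂, v₂ = √(μ/r₂) = 36.20 km/s.
Transfer-orbit speed at r₂: v_p = √[μ(2/r₂ − 1/a_t)] = 47.70 km/s.
Second burn Δv₂ = |v₂ − v_p| = 11.50 km/s.
Δv = Δv₁ + Δv₂ = 6.863 + 11.50 = 18.36 km/s.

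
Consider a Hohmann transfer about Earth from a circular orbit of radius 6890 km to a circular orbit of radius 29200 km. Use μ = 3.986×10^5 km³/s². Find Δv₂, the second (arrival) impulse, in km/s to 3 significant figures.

Δv₂ = 1.41 km/s

Semi-major axis of the transfer orbit: a_t = (6890 + 29200)/2 = 18045 km.
On the circular orbit at r = 29200 km, v_c = √(μ/r) = 3.695 km/s.
Transfer-orbit speed at the same r (vis-viva, a = a_t): v_t = √[μ(2/r − 1/a_t)] = 2.283 km/s.
Δv₂ = |v_t − v_c| = |2.283 − 3.695| = 1.412 km/s.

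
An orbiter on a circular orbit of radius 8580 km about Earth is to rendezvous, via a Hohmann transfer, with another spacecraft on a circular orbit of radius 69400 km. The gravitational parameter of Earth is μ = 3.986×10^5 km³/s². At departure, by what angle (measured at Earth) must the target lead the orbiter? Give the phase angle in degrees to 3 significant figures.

φ = 104°

Semi-major axis of the transfer orbit: a_t = (8580 + 69400)/2 = 38990 km.
The half-period of the transfer ellipse is t = π√(a_t³/μ) = 38310 s.
Target angular speed ω₂ = √(μ/r₂³) = 3.453×10^-5 rad/s.
Angle swept by the target during transfer: ω₂·t = 1.323 rad = 75.80°.
Arrival is 180° from departure on the ellipse, so φ = 180° − 75.80° = 104°.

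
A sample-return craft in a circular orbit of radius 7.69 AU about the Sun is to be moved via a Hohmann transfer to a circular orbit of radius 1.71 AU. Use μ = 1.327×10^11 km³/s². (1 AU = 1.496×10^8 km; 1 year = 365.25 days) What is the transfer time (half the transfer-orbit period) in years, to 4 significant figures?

t = 5.095 years

In km: r₁ = 7.69 × 1.496×10^8 = 1.150424×10^9 km; r₂ = 1.71 × 1.496×10^8 = 2.55816×10^8 km.
Transfer-ellipse semi-major axis a_t = (r₁ + r₂)/2 = (1.150424×10^9 + 2.55816×10^8)/2 = 7.0312×10^8 km.
By Kepler's third law the transfer-orbit period is T = 2π√(a_t³/μ), so t = T/2 = 1.608×10^8 s.
Converting: 1.608×10^8 s ÷ 3.15576×10^7 s/year (365.25 × 86400) = 5.095 years.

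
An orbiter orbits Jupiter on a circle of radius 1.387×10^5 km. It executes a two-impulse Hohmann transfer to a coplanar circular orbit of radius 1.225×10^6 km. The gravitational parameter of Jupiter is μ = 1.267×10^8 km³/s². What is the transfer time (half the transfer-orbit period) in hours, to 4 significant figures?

Transfer-ellipse semi-major axis a_t = (r₁ + r₂)/2 = (1.387×10^5 + 1.225×10^6)/2 = 6.8185×10^5 km.
Transfer time t = π√(a_t³/μ) = π√((6.8185×10^5)³ / 1.267×10^8) = 1.5714×10^5 s.
Converting: 1.5714×10^5 s ÷ 3600 s/hour = 43.65 hours.

t = 43.65 hours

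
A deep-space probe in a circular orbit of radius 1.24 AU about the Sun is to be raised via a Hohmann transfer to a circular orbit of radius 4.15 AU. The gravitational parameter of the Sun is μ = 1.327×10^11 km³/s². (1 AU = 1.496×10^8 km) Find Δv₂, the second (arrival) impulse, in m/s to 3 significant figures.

In km: r₁ = 1.24 × 1.496×10^8 = 1.85504×10^8 km; r₂ = 4.15 × 1.496×10^8 = 6.2084×10^8 km.
Transfer-ellipse semi-major axis a_t = (r₁ + r₂)/2 = (1.85504×10^8 + 6.2084×10^8)/2 = 4.03172×10^8 km.
On the circular orbit at r = 6.2084×10^8 km, v_c = √(μ/r) = 14.62 km/s.
Vis-viva on the transfer ellipse at r = 6.2084×10^8 km gives v_t = √[μ(2/r − 1/a_t)] = 9.917 km/s.
Δv₂ = |v_t − v_c| = |9.917 − 14.62| = 4.703 km/s.

Δv₂ = 4700 m/s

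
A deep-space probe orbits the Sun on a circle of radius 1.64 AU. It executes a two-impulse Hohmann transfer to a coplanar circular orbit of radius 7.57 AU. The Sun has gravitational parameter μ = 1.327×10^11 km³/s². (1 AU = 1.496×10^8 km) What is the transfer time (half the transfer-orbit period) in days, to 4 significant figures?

t = 1805 days

In km: r₁ = 1.64 × 1.496×10^8 = 2.45344×10^8 km; r₂ = 7.57 × 1.496×10^8 = 1.132472×10^9 km.
The Hohmann ellipse has a_t = (r₁ + r₂)/2 = 6.88908×10^8 km.
Transfer time t = π√(a_t³/μ) = π√((6.88908×10^8)³ / 1.327×10^11) = 1.5594×10^8 s.
Converting: 1.5594×10^8 s ÷ 86400 s/day = 1805 days.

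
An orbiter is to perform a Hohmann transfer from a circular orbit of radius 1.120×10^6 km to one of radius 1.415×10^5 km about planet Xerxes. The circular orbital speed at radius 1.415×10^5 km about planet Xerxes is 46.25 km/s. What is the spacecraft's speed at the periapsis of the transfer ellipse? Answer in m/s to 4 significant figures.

v = 61630 m/s

From the circular-orbit relation v² = μ/r at r = 1.415×10^5 km: μ = v²r = (46.25)² × 1.415×10^5 = 3.02677×10^8 km³/s².
Semi-major axis of the transfer orbit: a_t = (1.120×10^6 + 1.415×10^5)/2 = 6.3075×10^5 km.
The periapsis of the transfer ellipse is at r = 1.415×10^5 km.
Vis-viva: v = √[μ(2/r − 1/a_t)] = √[3.02677×10^8 × (2/1.415×10^5 − 1/6.3075×10^5)] = 61.63 km/s.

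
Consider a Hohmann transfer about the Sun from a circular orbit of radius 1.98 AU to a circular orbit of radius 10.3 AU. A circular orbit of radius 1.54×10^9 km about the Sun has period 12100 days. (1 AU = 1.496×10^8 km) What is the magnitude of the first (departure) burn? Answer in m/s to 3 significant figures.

From Kepler's third law T² = 4π²r³/μ at r = 1.54×10^9 km, T = 12100 days = 12100 × 86400 s = 1.04544×10^9 s: μ = 4π²r³/T² = 1.31924×10^11 km³/s².
In km: r₁ = 1.98 × 1.496×10^8 = 2.96208×10^8 km; r₂ = 10.3 × 1.496×10^8 = 1.54088×10^9 km.
Transfer-ellipse semi-major axis a_t = (r₁ + r₂)/2 = (2.96208×10^8 + 1.54088×10^9)/2 = 9.18544×10^8 km.
On the circular orbit at r = 2.96208×10^8 km, v_c = √(μ/r) = 21.10 km/s.
Transfer-orbit speed at the same r (vis-viva, a = a_t): v_t = √[μ(2/r − 1/a_t)] = 27.33 km/s.
Δv₁ = |v_t − v_c| = |27.33 − 21.10| = 6.230 km/s.

Δv₁ = 6230 m/s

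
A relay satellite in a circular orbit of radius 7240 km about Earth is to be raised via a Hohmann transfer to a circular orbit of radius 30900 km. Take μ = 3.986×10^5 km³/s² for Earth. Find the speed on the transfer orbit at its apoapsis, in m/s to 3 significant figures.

Semi-major axis of the transfer orbit: a_t = (7240 + 30900)/2 = 19070 km.
The apoapsis of the transfer ellipse is at r = 30900 km.
Vis-viva: v = √[μ(2/r − 1/a_t)] = √[3.986×10^5 × (2/30900 − 1/19070)] = 2.213 km/s.

v = 2210 m/s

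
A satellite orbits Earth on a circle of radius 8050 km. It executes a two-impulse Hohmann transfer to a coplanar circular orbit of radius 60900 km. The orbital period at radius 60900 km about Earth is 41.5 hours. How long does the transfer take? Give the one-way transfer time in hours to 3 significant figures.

t = 8.84 hours

From Kepler's third law T² = 4π²r³/μ at r = 60900 km, T = 41.5 hours = 41.5 × 3600 s = 1.494×10^5 s: μ = 4π²r³/T² = 3.99494×10^5 km³/s².
Transfer-ellipse semi-major axis a_t = (r₁ + r₂)/2 = (8050 + 60900)/2 = 34475 km.
By Kepler's third law the transfer-orbit period is T = 2π√(a_t³/μ), so t = T/2 = 31820 s.
Converting: 31820 s ÷ 3600 s/hour = 8.84 hours.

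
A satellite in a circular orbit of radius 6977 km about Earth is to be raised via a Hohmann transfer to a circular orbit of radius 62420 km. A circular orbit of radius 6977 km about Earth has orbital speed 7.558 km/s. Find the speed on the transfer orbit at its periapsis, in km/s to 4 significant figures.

From the circular-orbit relation v² = μ/r at r = 6977 km: μ = v²r = (7.558)² × 6977 = 3.98550×10^5 km³/s².
The Hohmann ellipse has a_t = (r₁ + r₂)/2 = 34698.5 km.
The periapsis of the transfer ellipse is at r = 6977 km.
Vis-viva: v = √[μ(2/r − 1/a_t)] = √[3.98550×10^5 × (2/6977 − 1/34698.5)] = 10.14 km/s.

v = 10.14 km/s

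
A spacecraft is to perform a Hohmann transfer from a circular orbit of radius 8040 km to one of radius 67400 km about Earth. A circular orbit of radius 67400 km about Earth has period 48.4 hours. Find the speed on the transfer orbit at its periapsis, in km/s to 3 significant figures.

v = 9.41 km/s

From Kepler's third law T² = 4π²r³/μ at r = 67400 km, T = 48.4 hours = 48.4 × 3600 s = 1.7424×10^5 s: μ = 4π²r³/T² = 3.98147×10^5 km³/s².
The Hohmann ellipse has a_t = (r₁ + r₂)/2 = 37720 km.
The periapsis of the transfer ellipse is at r = 8040 km.
Applying v² = μ(2/r − 1/a_t): v = 9.407 km/s.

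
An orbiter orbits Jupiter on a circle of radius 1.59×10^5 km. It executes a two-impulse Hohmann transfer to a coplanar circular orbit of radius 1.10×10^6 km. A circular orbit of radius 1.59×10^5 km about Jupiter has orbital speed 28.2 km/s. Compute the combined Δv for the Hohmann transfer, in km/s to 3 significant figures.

Δv = 14.4 km/s

From the circular-orbit relation v² = μ/r at r = 1.59×10^5 km: μ = v²r = (28.2)² × 1.59×10^5 = 1.26443×10^8 km³/s².
Transfer-ellipse semi-major axis a_t = (r₁ + r₂)/2 = (1.590×10^5 + 1.100×10^6)/2 = 6.295×10^5 km.
Circular speed at r₁: v₁ = √(μ/r₁) = √(1.26443×10^8/1.590×10^5) = 28.200 km/s.
Transfer-orbit speed at r₁ (v² = μ(2/r − 1/a)): v_p = √[μ(2/r₁ − 1/a_t)] = 37.278 km/s.
First burn Δv₁ = |v_p − v₁| = 9.078 km/s.
At r₂, v₂ = √(μ/r₂) = 10.721 km/s.
Transfer-orbit speed at r₂: v_a = √[μ(2/r₂ − 1/a_t)] = 5.3883 km/s.
Second burn Δv₂ = |v₂ − v_a| = 5.333 km/s.
Δv = Δv₁ + Δv₂ = 9.078 + 5.333 = 14.41 km/s.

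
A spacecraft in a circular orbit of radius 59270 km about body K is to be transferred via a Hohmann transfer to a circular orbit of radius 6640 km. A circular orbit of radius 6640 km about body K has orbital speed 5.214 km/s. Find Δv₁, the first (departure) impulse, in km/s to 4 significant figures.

From the circular-orbit relation v² = μ/r at r = 6640 km: μ = v²r = (5.214)² × 6640 = 1.80514×10^5 km³/s².
Semi-major axis of the transfer orbit: a_t = (59270 + 6640)/2 = 32955 km.
On the circular orbit at r = 59270 km, v_c = √(μ/r) = 1.7452 km/s.
Vis-viva on the transfer ellipse at r = 59270 km gives v_t = √[μ(2/r − 1/a_t)] = 0.78336 km/s.
Δv₁ = |v_t − v_c| = |0.78336 − 1.7452| = 0.9618 km/s.

Δv₁ = 0.9618 km/s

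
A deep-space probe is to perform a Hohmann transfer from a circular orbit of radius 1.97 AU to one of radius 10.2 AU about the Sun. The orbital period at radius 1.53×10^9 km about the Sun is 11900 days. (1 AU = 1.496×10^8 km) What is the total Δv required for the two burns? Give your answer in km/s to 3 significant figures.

From Kepler's third law T² = 4π²r³/μ at r = 1.53×10^9 km, T = 11900 days = 11900 × 86400 s = 1.02816×10^9 s: μ = 4π²r³/T² = 1.33756×10^11 km³/s².
In km: r₁ = 1.97 × 1.496×10^8 = 2.94712×10^8 km; r₂ = 10.2 × 1.496×10^8 = 1.52592×10^9 km.
The Hohmann ellipse has a_t = (r₁ + r₂)/2 = 9.10316×10^8 km.
Circular speed at r₁: v₁ = √(μ/r₁) = √(1.33756×10^11/2.94712×10^8) = 21.304 km/s.
Transfer-orbit speed at r₁ (vis-viva): v_p = √[μ(2/r₁ − 1/a_t)] = 27.582 km/s.
First burn Δv₁ = |v_p − v₁| = 6.278 km/s.
Circular speed at r₂: v₂ = √(μ/r₂) = 9.362 km/s.
Transfer-orbit speed at r₂: v_a = √[μ(2/r₂ − 1/a_t)] = 5.327 km/s.
Second burn Δv₂ = |v₂ − v_a| = 4.035 km/s.
Δv = Δv₁ + Δv₂ = 6.278 + 4.035 = 10.31 km/s.

Δv = 10.3 km/s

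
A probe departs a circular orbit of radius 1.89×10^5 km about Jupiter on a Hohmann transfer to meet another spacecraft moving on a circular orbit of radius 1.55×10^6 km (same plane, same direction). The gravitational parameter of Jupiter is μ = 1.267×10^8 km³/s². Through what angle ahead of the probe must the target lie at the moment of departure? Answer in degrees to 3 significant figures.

φ = 104°

Semi-major axis of the transfer orbit: a_t = (1.890×10^5 + 1.550×10^6)/2 = 8.695×10^5 km.
Transfer time t = π√(a_t³/μ) = 2.263×10^5 s.
Target angular speed ω₂ = √(μ/r₂³) = 5.833×10^-6 rad/s.
Angle swept by the target during transfer: ω₂·t = 1.320 rad = 75.63°.
The probe traverses 180° on the transfer ellipse, so the target must lead by 180° − 75.63° = 104°.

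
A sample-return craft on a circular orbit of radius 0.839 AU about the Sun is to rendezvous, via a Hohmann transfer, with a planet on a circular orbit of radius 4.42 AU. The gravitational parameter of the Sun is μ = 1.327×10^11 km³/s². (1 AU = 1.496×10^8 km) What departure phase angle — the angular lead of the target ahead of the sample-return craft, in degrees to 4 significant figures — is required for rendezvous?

φ = 97.41°

In km: r₁ = 0.839 × 1.496×10^8 = 1.255144×10^8 km; r₂ = 4.42 × 1.496×10^8 = 6.61232×10^8 km.
The Hohmann ellipse has a_t = (r₁ + r₂)/2 = 3.933732×10^8 km.
Transfer time t = π√(a_t³/μ) = 6.7286×10^7 s.
The target's mean motion on its circular orbit is ω₂ = √(μ/r₂³) = 2.1424×10^-8 rad/s.
Angle swept by the target during transfer: ω₂·t = 1.4415 rad = 82.59°.
The sample-return craft traverses 180° on the transfer ellipse, so the target must lead by 180° − 82.59° = 97.41°.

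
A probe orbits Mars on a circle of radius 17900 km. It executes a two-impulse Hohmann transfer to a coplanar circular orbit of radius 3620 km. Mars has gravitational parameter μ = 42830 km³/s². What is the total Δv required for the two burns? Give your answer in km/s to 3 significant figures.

Δv = 1.65 km/s

Semi-major axis of the transfer orbit: a_t = (17900 + 3620)/2 = 10760 km.
Circular speed at r₁: v₁ = √(μ/r₁) = √(42830/17900) = 1.5468 km/s.
On the transfer ellipse at r₁, vis-viva gives v_a = √[μ(2/r₁ − 1/a_t)] = 0.89721 km/s.
First burn Δv₁ = |v_a − v₁| = 0.6496 km/s.
At r₂, v₂ = √(μ/r₂) = 3.4397 km/s.
Transfer-orbit speed at r₂: v_p = √[μ(2/r₂ − 1/a_t)] = 4.4365 km/s.
Second burn Δv₂ = |v₂ − v_p| = 0.9968 km/s.
Δv = Δv₁ + Δv₂ = 0.6496 + 0.9968 = 1.646 km/s.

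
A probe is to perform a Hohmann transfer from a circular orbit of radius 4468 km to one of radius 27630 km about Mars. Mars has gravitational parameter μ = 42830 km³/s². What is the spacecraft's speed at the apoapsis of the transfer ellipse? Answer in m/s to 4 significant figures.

Semi-major axis of the transfer orbit: a_t = (4468 + 27630)/2 = 16049 km.
At apoapsis, r = 27630 km.
Vis-viva: v = √[μ(2/r − 1/a_t)] = √[42830 × (2/27630 − 1/16049)] = 0.6569 km/s.

v = 656.9 m/s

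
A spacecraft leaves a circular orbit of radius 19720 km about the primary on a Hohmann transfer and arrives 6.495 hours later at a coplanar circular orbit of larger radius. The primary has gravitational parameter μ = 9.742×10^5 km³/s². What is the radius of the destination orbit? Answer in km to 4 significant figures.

Transfer time t = 6.495 hours = 23382 s, and t = π√(a_t³/μ).
So a_t = (μ t²/π²)^(1/3) = (9.742×10^5 × (23382)² / π²)^(1/3) = 37789 km.
Since a_t = (r₁ + r₂)/2, r₂ = 2a_t − r₁ = 2×37789 − 19720 = 55858 km.

r₂ = 55860 km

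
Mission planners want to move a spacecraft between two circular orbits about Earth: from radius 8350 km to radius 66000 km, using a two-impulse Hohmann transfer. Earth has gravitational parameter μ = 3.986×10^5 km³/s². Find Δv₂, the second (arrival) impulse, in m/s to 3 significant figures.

The Hohmann ellipse has a_t = (r₁ + r₂)/2 = 37175 km.
On the circular orbit at r = 66000 km, v_c = √(μ/r) = 2.458 km/s.
Vis-viva on the transfer ellipse at r = 66000 km gives v_t = √[μ(2/r − 1/a_t)] = 1.165 km/s.
Δv₂ = |v_t − v_c| = |1.165 − 2.458| = 1.293 km/s.

Δv₂ = 1290 m/s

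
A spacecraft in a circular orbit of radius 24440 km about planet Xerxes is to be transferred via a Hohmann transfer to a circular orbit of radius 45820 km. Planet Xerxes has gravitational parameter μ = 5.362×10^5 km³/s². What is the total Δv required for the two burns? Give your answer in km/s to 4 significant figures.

Semi-major axis of the transfer orbit: a_t = (24440 + 45820)/2 = 35130 km.
At r₁ the circular-orbit speed is v₁ = √(μ/r₁) = 4.6840 km/s.
On the transfer ellipse at r₁, vis-viva equation gives v_p = √[μ(2/r₁ − 1/a_t)] = 5.3494 km/s.
First burn Δv₁ = |v_p − v₁| = 0.6654 km/s.
At r₂, v₂ = √(μ/r₂) = 3.4209 km/s.
Transfer-orbit speed at r₂: v_a = √[μ(2/r₂ − 1/a_t)] = 2.8533 km/s.
Second burn Δv₂ = |v₂ − v_a| = 0.5676 km/s.
Total Δv = Δv₁ + Δv₂ = 1.233 km/s.

Δv = 1.233 km/s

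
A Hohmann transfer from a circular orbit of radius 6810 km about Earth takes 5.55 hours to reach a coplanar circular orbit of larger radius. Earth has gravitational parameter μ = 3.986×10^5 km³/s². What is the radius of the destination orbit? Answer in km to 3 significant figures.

Transfer time t = 5.55 hours = 19980 s, and t = π√(a_t³/μ).
So a_t = (μ t²/π²)^(1/3) = (3.986×10^5 × (19980)² / π²)^(1/3) = 25262 km.
Since a_t = (r₁ + r₂)/2, r₂ = 2a_t − r₁ = 2×25262 − 6810 = 43714 km.

r₂ = 43700 km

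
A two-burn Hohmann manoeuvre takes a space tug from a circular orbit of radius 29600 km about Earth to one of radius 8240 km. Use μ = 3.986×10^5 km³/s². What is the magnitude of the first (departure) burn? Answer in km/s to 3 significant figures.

Semi-major axis of the transfer orbit: a_t = (29600 + 8240)/2 = 18920 km.
On the circular orbit at r = 29600 km, v_c = √(μ/r) = 3.670 km/s.
Transfer-orbit speed at the same r (vis-viva, a = a_t): v_t = √[μ(2/r − 1/a_t)] = 2.422 km/s.
Δv₁ = |v_t − v_c| = |2.422 − 3.670| = 1.248 km/s.

Δv₁ = 1.25 km/s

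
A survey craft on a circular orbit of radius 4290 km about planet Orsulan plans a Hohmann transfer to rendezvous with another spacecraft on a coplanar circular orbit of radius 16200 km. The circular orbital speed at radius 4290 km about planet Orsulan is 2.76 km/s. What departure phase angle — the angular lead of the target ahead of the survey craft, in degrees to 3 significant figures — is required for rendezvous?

φ = 89.5°

From the circular-orbit relation v² = μ/r at r = 4290 km: μ = v²r = (2.76)² × 4290 = 32679.5 km³/s².
Semi-major axis of the transfer orbit: a_t = (4290 + 16200)/2 = 10245 km.
The half-period of the transfer ellipse is t = π√(a_t³/μ) = 18021.05 s.
Target angular speed ω₂ = √(μ/r₂³) = 8.767287×10^-5 rad/s.
Angle swept by the target during transfer: ω₂·t = 1.579957 rad = 90.52°.
Arrival is 180° from departure on the ellipse, so φ = 180° − 90.52° = 89.5°.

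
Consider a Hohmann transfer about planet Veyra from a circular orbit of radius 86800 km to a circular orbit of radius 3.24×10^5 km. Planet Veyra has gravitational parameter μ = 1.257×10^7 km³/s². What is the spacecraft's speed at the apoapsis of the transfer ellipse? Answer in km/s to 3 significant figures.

v = 4.05 km/s

The Hohmann ellipse has a_t = (r₁ + r₂)/2 = 2.054×10^5 km.
The apoapsis of the transfer ellipse is at r = 3.240×10^5 km.
From the vis-viva equation, v = √[μ(2/r − 1/a_t)] = 4.049 km/s.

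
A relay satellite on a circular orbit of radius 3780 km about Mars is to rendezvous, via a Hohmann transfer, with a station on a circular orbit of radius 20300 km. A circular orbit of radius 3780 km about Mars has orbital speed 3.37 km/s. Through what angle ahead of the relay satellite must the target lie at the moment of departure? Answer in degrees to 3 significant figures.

From the circular-orbit relation v² = μ/r at r = 3780 km: μ = v²r = (3.37)² × 3780 = 42929.1 km³/s².
Transfer-ellipse semi-major axis a_t = (r₁ + r₂)/2 = (3780 + 20300)/2 = 12040 km.
The half-period of the transfer ellipse is t = π√(a_t³/μ) = 20030 s.
The target's mean motion on its circular orbit is ω₂ = √(μ/r₂³) = 7.164×10^-5 rad/s.
Angle swept by the target during transfer: ω₂·t = 1.435 rad = 82.22°.
The relay satellite traverses 180° on the transfer ellipse, so the target must lead by 180° − 82.22° = 97.8°.

φ = 97.8°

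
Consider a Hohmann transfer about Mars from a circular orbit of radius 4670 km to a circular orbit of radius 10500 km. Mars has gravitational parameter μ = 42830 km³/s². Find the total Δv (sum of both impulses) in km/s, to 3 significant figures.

Semi-major axis of the transfer orbit: a_t = (4670 + 10500)/2 = 7585 km.
Circular speed at r₁: v₁ = √(μ/r₁) = √(42830/4670) = 3.0284 km/s.
On the transfer ellipse at r₁, vis-viva equation gives v_p = √[μ(2/r₁ − 1/a_t)] = 3.5631 km/s.
First burn Δv₁ = |v_p − v₁| = 0.5347 km/s.
At r₂, v₂ = √(μ/r₂) = 2.01967 km/s.
Transfer-orbit speed at r₂: v_a = √[μ(2/r₂ − 1/a_t)] = 1.58475 km/s.
Second burn Δv₂ = |v₂ − v_a| = 0.4349 km/s.
Δv = Δv₁ + Δv₂ = 0.5347 + 0.4349 = 0.9696 km/s.

Δv = 0.970 km/s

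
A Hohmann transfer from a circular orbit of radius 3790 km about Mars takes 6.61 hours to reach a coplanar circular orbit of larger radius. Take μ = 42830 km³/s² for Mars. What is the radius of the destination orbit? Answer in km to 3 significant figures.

r₂ = 23200 km

Transfer time t = 6.61 hours = 23796 s, and t = π√(a_t³/μ).
So a_t = (μ t²/π²)^(1/3) = (42830 × (23796)² / π²)^(1/3) = 13494 km.
Since a_t = (r₁ + r₂)/2, r₂ = 2a_t − r₁ = 2×13494 − 3790 = 23198 km.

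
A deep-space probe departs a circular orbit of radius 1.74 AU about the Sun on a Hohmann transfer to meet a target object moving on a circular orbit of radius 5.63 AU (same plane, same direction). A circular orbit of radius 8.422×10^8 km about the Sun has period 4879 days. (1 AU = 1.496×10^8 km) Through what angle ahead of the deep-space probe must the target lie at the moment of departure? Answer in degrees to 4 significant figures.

φ = 84.68°

From Kepler's third law T² = 4π²r³/μ at r = 8.422×10^8 km, T = 4879 days = 4879 × 86400 s = 4.215456×10^8 s: μ = 4π²r³/T² = 1.32714×10^11 km³/s².
In km: r₁ = 1.74 × 1.496×10^8 = 2.60304×10^8 km; r₂ = 5.63 × 1.496×10^8 = 8.42248×10^8 km.
Transfer-ellipse semi-major axis a_t = (r₁ + r₂)/2 = (2.60304×10^8 + 8.42248×10^8)/2 = 5.51276×10^8 km.
The half-period of the transfer ellipse is t = π√(a_t³/μ) = 1.1162×10^8 s.
Target angular speed ω₂ = √(μ/r₂³) = 1.4904×10^-8 rad/s.
Angle swept by the target during transfer: ω₂·t = 1.6636 rad = 95.32°.
Arrival is 180° from departure on the ellipse, so φ = 180° − 95.32° = 84.68°.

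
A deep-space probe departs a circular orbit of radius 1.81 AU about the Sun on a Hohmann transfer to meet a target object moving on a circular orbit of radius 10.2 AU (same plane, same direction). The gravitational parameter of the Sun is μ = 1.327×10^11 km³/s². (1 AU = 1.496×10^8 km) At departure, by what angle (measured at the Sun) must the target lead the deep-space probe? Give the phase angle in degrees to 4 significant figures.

φ = 98.69°

In km: r₁ = 1.81 × 1.496×10^8 = 2.70776×10^8 km; r₂ = 10.2 × 1.496×10^8 = 1.52592×10^9 km.
Semi-major axis of the transfer orbit: a_t = (2.70776×10^8 + 1.52592×10^9)/2 = 8.98348×10^8 km.
Transfer time t = π√(a_t³/μ) = 2.3221×10^8 s.
Target angular speed ω₂ = √(μ/r₂³) = 6.1114×10^-9 rad/s.
Angle swept by the target during transfer: ω₂·t = 1.4191 rad = 81.31°.
The deep-space probe traverses 180° on the transfer ellipse, so the target must lead by 180° − 81.31° = 98.69°.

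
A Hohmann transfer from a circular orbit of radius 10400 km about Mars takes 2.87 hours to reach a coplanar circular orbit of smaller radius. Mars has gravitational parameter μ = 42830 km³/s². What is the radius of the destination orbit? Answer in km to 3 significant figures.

Transfer time t = 2.87 hours = 10332 s, and t = π√(a_t³/μ).
So a_t = (μ t²/π²)^(1/3) = (42830 × (10332)² / π²)^(1/3) = 7737.6 km.
Since a_t = (r₁ + r₂)/2, r₂ = 2a_t − r₁ = 2×7737.6 − 10400 = 5075.2 km.

r₂ = 5080 km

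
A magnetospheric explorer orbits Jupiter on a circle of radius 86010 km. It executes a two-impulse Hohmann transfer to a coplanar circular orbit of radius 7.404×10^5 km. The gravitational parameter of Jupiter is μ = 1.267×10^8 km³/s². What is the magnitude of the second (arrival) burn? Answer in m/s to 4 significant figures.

The Hohmann ellipse has a_t = (r₁ + r₂)/2 = 4.13205×10^5 km.
Circular speed at r = 7.404×10^5 km: v_c = √(μ/r) = 13.081 km/s.
Vis-viva on the transfer ellipse at r = 7.404×10^5 km gives v_t = √[μ(2/r − 1/a_t)] = 5.9682 km/s.
Δv₂ = |v_t − v_c| = |5.9682 − 13.081| = 7.113 km/s.

Δv₂ = 7113 m/s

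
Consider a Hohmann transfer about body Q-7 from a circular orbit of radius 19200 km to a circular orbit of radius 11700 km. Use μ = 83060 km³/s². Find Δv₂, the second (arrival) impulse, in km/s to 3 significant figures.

Semi-major axis of the transfer orbit: a_t = (19200 + 11700)/2 = 15450 km.
Circular speed at r = 11700 km: v_c = √(μ/r) = 2.6644 km/s.
Transfer-orbit speed at the same r (vis-viva, a = a_t): v_t = √[μ(2/r − 1/a_t)] = 2.9702 km/s.
Δv₂ = |v_t − v_c| = |2.9702 − 2.6644| = 0.3058 km/s.

Δv₂ = 0.306 km/s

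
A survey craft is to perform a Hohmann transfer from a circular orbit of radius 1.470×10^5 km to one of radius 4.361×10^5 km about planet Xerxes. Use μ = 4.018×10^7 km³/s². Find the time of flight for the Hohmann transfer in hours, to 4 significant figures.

Semi-major axis of the transfer orbit: a_t = (1.470×10^5 + 4.361×10^5)/2 = 2.9155×10^5 km.
Half the transfer-orbit period gives t = π√(a_t³/μ) = 78020 s.
Converting: 78020 s ÷ 3600 s/hour = 21.67 hours.

t = 21.67 hours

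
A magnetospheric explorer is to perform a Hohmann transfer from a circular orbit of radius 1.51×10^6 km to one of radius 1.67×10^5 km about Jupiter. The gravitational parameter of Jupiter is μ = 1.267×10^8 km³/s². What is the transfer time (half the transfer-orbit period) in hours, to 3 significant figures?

The Hohmann ellipse has a_t = (r₁ + r₂)/2 = 8.385×10^5 km.
Transfer time t = π√(a_t³/μ) = π√((8.385×10^5)³ / 1.267×10^8) = 2.143×10^5 s.
Converting: 2.143×10^5 s ÷ 3600 s/hour = 59.5 hours.

t = 59.5 hours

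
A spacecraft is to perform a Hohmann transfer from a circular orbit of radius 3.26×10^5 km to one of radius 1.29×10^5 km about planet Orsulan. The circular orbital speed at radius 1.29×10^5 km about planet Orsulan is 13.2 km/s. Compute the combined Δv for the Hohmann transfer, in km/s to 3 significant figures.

From the circular-orbit relation v² = μ/r at r = 1.29×10^5 km: μ = v²r = (13.2)² × 1.29×10^5 = 2.24770×10^7 km³/s².
Transfer-ellipse semi-major axis a_t = (r₁ + r₂)/2 = (3.260×10^5 + 1.290×10^5)/2 = 2.275×10^5 km.
Circular speed at r₁: v₁ = √(μ/r₁) = √(2.24770×10^7/3.260×10^5) = 8.3035 km/s.
On the transfer ellipse at r₁, vis-viva equation gives v_a = √[μ(2/r₁ − 1/a_t)] = 6.2527 km/s.
First burn Δv₁ = |v_a − v₁| = 2.051 km/s.
At r₂, v₂ = √(μ/r₂) = 13.200 km/s.
Transfer-orbit speed at r₂: v_p = √[μ(2/r₂ − 1/a_t)] = 15.801 km/s.
Second burn Δv₂ = |v₂ − v_p| = 2.601 km/s.
Δv = Δv₁ + Δv₂ = 2.051 + 2.601 = 4.652 km/s.

Δv = 4.65 km/s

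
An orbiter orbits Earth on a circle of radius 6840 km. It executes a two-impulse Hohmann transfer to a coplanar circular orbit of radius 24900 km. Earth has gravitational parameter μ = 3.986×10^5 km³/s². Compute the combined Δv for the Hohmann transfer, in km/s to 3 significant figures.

Δv = 3.30 km/s

Semi-major axis of the transfer orbit: a_t = (6840 + 24900)/2 = 15870 km.
At r₁ the circular-orbit speed is v₁ = √(μ/r₁) = 7.6338 km/s.
On the transfer ellipse at r₁, vis-viva gives v_p = √[μ(2/r₁ − 1/a_t)] = 9.5621 km/s.
First burn Δv₁ = |v_p − v₁| = 1.9283 km/s.
At r₂, v₂ = √(μ/r₂) = 4.0010 km/s.
Transfer-orbit speed at r₂: v_a = √[μ(2/r₂ − 1/a_t)] = 2.6267 km/s.
Second burn Δv₂ = |v₂ − v_a| = 1.3743 km/s.
Δv = Δv₁ + Δv₂ = 1.9283 + 1.3743 = 3.303 km/s.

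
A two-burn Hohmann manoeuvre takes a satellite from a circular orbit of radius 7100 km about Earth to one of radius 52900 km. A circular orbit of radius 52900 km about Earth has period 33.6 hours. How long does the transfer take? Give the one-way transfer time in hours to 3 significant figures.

From Kepler's third law T² = 4π²r³/μ at r = 52900 km, T = 33.6 hours = 33.6 × 3600 s = 1.2096×10^5 s: μ = 4π²r³/T² = 3.99432×10^5 km³/s².
Semi-major axis of the transfer orbit: a_t = (7100 + 52900)/2 = 30000 km.
By Kepler's third law the transfer-orbit period is T = 2π√(a_t³/μ), so t = T/2 = 25829 s.
Converting: 25829 s ÷ 3600 s/hour = 7.17 hours.

t = 7.17 hours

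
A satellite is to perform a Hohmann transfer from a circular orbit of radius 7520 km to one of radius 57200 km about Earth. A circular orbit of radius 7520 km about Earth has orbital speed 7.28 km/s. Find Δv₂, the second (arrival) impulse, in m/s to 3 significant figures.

From the circular-orbit relation v² = μ/r at r = 7520 km: μ = v²r = (7.28)² × 7520 = 3.98548×10^5 km³/s².
The Hohmann ellipse has a_t = (r₁ + r₂)/2 = 32360 km.
Circular speed at r = 57200 km: v_c = √(μ/r) = 2.6396 km/s.
Vis-viva on the transfer ellipse at r = 57200 km gives v_t = √[μ(2/r − 1/a_t)] = 1.2725 km/s.
Δv₂ = |v_t − v_c| = |1.2725 − 2.6396| = 1.367 km/s.

Δv₂ = 1370 m/s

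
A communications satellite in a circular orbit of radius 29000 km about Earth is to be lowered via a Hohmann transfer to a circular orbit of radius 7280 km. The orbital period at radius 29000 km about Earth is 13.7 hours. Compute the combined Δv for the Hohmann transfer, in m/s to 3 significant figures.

Δv = 3300 m/s

From Kepler's third law T² = 4π²r³/μ at r = 29000 km, T = 13.7 hours = 13.7 × 3600 s = 49320 s: μ = 4π²r³/T² = 3.95829×10^5 km³/s².
Transfer-ellipse semi-major axis a_t = (r₁ + r₂)/2 = (29000 + 7280)/2 = 18140 km.
At r₁ the circular-orbit speed is v₁ = √(μ/r₁) = 3.694 km/s.
On the transfer ellipse at r₁, v² = μ(2/r − 1/a) gives v_a = √[μ(2/r₁ − 1/a_t)] = 2.340 km/s.
First burn Δv₁ = |v_a − v₁| = 1.354 km/s.
At r₂, v₂ = √(μ/r₂) = 7.3737 km/s.
Transfer-orbit speed at r₂: v_p = √[μ(2/r₂ − 1/a_t)] = 9.3233 km/s.
Second burn Δv₂ = |v₂ − v_p| = 1.950 km/s.
Δv = Δv₁ + Δv₂ = 1.354 + 1.950 = 3.304 km/s.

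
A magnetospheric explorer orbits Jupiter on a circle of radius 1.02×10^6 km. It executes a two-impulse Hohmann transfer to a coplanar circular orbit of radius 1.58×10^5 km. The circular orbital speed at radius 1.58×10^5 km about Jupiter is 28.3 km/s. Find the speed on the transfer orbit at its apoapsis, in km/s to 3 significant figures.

From the circular-orbit relation v² = μ/r at r = 1.58×10^5 km: μ = v²r = (28.3)² × 1.58×10^5 = 1.26541×10^8 km³/s².
The Hohmann ellipse has a_t = (r₁ + r₂)/2 = 5.890×10^5 km.
The apoapsis of the transfer ellipse is at r = 1.020×10^6 km.
From the vis-viva equation, v = √[μ(2/r − 1/a_t)] = 5.769 km/s.

v = 5.77 km/s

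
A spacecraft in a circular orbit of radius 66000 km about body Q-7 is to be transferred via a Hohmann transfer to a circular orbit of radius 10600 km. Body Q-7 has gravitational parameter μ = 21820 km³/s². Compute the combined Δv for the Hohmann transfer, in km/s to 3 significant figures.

Δv = 0.721 km/s

The Hohmann ellipse has a_t = (r₁ + r₂)/2 = 38300 km.
At r₁ the circular-orbit speed is v₁ = √(μ/r₁) = 0.5750 km/s.
Transfer-orbit speed at r₁ (v² = μ(2/r − 1/a)): v_a = √[μ(2/r₁ − 1/a_t)] = 0.3025 km/s.
First burn Δv₁ = |v_a − v₁| = 0.2725 km/s.
At r₂, v₂ = √(μ/r₂) = 1.4347 km/s.
Transfer-orbit speed at r₂: v_p = √[μ(2/r₂ − 1/a_t)] = 1.8834 km/s.
Second burn Δv₂ = |v₂ − v_p| = 0.4487 km/s.
Δv = Δv₁ + Δv₂ = 0.2725 + 0.4487 = 0.7212 km/s.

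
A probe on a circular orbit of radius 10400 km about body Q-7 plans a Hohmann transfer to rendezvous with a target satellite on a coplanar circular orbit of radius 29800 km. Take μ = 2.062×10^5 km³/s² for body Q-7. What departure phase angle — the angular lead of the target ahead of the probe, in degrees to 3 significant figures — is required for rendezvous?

φ = 80.3°

The Hohmann ellipse has a_t = (r₁ + r₂)/2 = 20100 km.
Transfer time t = π√(a_t³/μ) = 19715 s.
The target's mean motion on its circular orbit is ω₂ = √(μ/r₂³) = 8.8271×10^-5 rad/s.
Angle swept by the target during transfer: ω₂·t = 1.7403 rad = 99.71°.
Arrival is 180° from departure on the ellipse, so φ = 180° − 99.71° = 80.3°.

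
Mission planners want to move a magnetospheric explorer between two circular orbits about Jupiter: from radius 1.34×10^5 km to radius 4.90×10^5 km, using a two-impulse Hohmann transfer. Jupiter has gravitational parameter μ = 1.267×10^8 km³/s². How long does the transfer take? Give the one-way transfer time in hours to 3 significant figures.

t = 13.5 hours

The Hohmann ellipse has a_t = (r₁ + r₂)/2 = 3.120×10^5 km.
By Kepler's third law the transfer-orbit period is T = 2π√(a_t³/μ), so t = T/2 = 48640 s.
Converting: 48640 s ÷ 3600 s/hour = 13.5 hours.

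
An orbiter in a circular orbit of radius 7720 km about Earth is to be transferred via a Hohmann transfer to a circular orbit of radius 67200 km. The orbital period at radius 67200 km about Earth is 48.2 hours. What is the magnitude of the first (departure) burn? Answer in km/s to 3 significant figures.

Δv₁ = 2.44 km/s

From Kepler's third law T² = 4π²r³/μ at r = 67200 km, T = 48.2 hours = 48.2 × 3600 s = 1.7352×10^5 s: μ = 4π²r³/T² = 3.97895×10^5 km³/s².
Transfer-ellipse semi-major axis a_t = (r₁ + r₂)/2 = (7720 + 67200)/2 = 37460 km.
Circular speed at r = 7720 km: v_c = √(μ/r) = 7.1792 km/s.
Vis-viva on the transfer ellipse at r = 7720 km gives v_t = √[μ(2/r − 1/a_t)] = 9.6156 km/s.
Δv₁ = |v_t − v_c| = |9.6156 − 7.1792| = 2.436 km/s.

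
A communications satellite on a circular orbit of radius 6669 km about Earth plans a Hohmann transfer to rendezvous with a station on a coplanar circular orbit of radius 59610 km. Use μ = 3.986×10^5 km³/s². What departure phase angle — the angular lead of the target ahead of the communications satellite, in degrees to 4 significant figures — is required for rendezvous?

φ = 105.4°

The Hohmann ellipse has a_t = (r₁ + r₂)/2 = 33139.5 km.
Transfer time t = π√(a_t³/μ) = 30019 s.
The target's mean motion on its circular orbit is ω₂ = √(μ/r₂³) = 4.3380×10^-5 rad/s.
Angle swept by the target during transfer: ω₂·t = 1.3022 rad = 74.61°.
The communications satellite traverses 180° on the transfer ellipse, so the target must lead by 180° − 74.61° = 105.4°.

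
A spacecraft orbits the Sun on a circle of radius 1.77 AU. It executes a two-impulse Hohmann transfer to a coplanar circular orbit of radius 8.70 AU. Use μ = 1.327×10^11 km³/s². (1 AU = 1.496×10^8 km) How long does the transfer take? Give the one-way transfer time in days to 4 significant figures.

In km: r₁ = 1.77 × 1.496×10^8 = 2.64792×10^8 km; r₂ = 8.70 × 1.496×10^8 = 1.30152×10^9 km.
Semi-major axis of the transfer orbit: a_t = (2.64792×10^8 + 1.30152×10^9)/2 = 7.83156×10^8 km.
Transfer time t = π√(a_t³/μ) = π√((7.83156×10^8)³ / 1.327×10^11) = 1.8901×10^8 s.
Converting: 1.8901×10^8 s ÷ 86400 s/day = 2188 days.

t = 2188 days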